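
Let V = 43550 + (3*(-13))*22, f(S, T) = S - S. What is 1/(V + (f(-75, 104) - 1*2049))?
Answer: 1/40643 ≈ 2.4604e-5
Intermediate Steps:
f(S, T) = 0
V = 42692 (V = 43550 - 39*22 = 43550 - 858 = 42692)
1/(V + (f(-75, 104) - 1*2049)) = 1/(42692 + (0 - 1*2049)) = 1/(42692 + (0 - 2049)) = 1/(42692 - 2049) = 1/40643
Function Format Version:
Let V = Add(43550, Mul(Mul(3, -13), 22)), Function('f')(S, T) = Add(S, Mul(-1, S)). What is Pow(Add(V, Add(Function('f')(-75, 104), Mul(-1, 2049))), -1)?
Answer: Rational(1, 40643) ≈ 2.4604e-5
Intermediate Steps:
Function('f')(S, T) = 0
V = 42692 (V = Add(43550, Mul(-39, 22)) = Add(43550, -858) = 42692)
Pow(Add(V, Add(Function('f')(-75, 104), Mul(-1, 2049))), -1) = Pow(Add(42692, Add(0, Mul(-1, 2049))), -1) = Pow(Add(42692, Add(0, -2049)), -1) = Pow(Add(42692, -2049), -1) = Pow(40643, -1) = Rational(1, 40643)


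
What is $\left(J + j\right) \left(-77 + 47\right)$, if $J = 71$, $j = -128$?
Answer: $1710$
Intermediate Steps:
$\left(J + j\right) \left(-77 + 47\right) = \left(71 - 128\right) \left(-77 + 47\right) = \left(-57\right) \left(-30\right) = 1710$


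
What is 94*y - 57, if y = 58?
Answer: 5395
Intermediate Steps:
94*y - 57 = 94*58 - 57 = 5452 - 57 = 5395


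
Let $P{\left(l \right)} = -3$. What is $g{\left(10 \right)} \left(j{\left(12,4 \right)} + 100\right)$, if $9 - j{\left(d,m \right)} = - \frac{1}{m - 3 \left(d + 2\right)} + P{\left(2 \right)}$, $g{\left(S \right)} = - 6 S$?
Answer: $- \frac{127650}{19} \approx -6718.4$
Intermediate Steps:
$j{\left(d,m \right)} = 12 + \frac{1}{-6 + m - 3 d}$ ($j{\left(d,m \right)} = 9 - \left(- \frac{1}{m - 3 \left(d + 2\right)} - 3\right) = 9 - \left(- \frac{1}{m - 3 \left(2 + d\right)} - 3\right) = 9 - \left(- \frac{1}{m - \left(6 + 3 d\right)} - 3\right) = 9 - \left(- \frac{1}{-6 + m - 3 d} - 3\right) = 9 - \left(-3 - \frac{1}{-6 + m - 3 d}\right) = 9 + \left(3 + \frac{1}{-6 + m - 3 d}\right) = 12 + \frac{1}{-6 + m - 3 d}$)
$g{\left(10 \right)} \left(j{\left(12,4 \right)} + 100\right) = \left(-6\right) 10 \left(\frac{71 - 48 + 36 \cdot 12}{6 - 4 + 3 \cdot 12} + 100\right) = - 60 \left(\frac{71 - 48 + 432}{6 - 4 + 36} + 100\right) = - 60 \left(\frac{1}{38} \cdot 455 + 100\right) = - 60 \left(\frac{455}{38} + 100\right) = \left(-60\right) \frac{4255}{38} = - \frac{127650}{19}$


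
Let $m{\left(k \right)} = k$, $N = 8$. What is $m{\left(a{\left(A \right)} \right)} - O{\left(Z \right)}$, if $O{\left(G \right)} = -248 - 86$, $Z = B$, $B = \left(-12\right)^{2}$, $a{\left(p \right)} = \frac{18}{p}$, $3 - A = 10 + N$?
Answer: $\frac{1664}{5} \approx 332.8$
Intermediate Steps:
$A = -15$ ($A = 3 - \left(10 + 8\right) = 3 - 18 = -15$)
$B = 144$
$Z = 144$
$O{\left(G \right)} = -334$
$m{\left(a{\left(A \right)} \right)} - O{\left(Z \right)} = \frac{18}{-15} - -334 = 18 \left(- \frac{1}{15}\right) + 334 = - \frac{6}{5} + 334 = \frac{1664}{5}$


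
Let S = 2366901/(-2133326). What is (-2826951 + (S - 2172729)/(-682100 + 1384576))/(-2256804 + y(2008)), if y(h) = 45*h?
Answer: 1412167521412913977/1082218441883718048 ≈ 1.3049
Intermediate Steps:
S = -2366901/2133326 (S = 2366901*(-1/2133326) = -2366901/2133326 ≈ -1.1095)
(-2826951 + (S - 2172729)/(-682100 + 1384576))/(-2256804 + y(2008)) = (-2826951 + (-2366901/2133326 - 2172729)/(-682100 + 1384576))/(-2256804 + 45*2008) = (-2826951 - 4635141633555/2133326/702476)/(-2256804 + 90360) = (-2826951 - 4635141633555/2133326*1/702476)/(-2166444) = (-2826951 - 4635141633555/1498610315176)*(-1/2166444) = -4236502564238741931/1498610315176*(-1/2166444) = 1412167521412913977/1082218441883718048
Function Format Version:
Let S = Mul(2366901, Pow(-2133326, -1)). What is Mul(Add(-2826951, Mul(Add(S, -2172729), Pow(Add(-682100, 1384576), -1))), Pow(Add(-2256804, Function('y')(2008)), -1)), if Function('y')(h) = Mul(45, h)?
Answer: Rational(1412167521412913977, 1082218441883718048) ≈ 1.3049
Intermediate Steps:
S = Rational(-2366901, 2133326) (S = Mul(2366901, Rational(-1, 2133326)) = Rational(-2366901, 2133326) ≈ -1.1095)
Mul(Add(-2826951, Mul(Add(S, -2172729), Pow(Add(-682100, 1384576), -1))), Pow(Add(-2256804, Function('y')(2008)), -1)) = Mul(Add(-2826951, Mul(Add(Rational(-2366901, 2133326), -2172729), Pow(Add(-682100, 1384576), -1))), Pow(Add(-2256804, Mul(45, 2008)), -1)) = Mul(Add(-2826951, Mul(Rational(-4635141633555, 2133326), Pow(702476, -1))), Pow(Add(-2256804, 90360), -1)) = Mul(Add(-2826951, Mul(Rational(-4635141633555, 2133326), Rational(1, 702476))), Pow(-2166444, -1)) = Mul(Add(-2826951, Rational(-4635141633555, 1498610315176)), Rational(-1, 2166444)) = Mul(Rational(-4236502564238741931, 1498610315176), Rational(-1, 2166444)) = Rational(1412167521412913977, 1082218441883718048)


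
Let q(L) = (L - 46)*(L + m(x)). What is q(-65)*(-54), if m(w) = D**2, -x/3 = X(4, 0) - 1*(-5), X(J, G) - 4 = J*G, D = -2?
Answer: -365634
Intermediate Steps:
X(J, G) = 4 + G*J (X(J, G) = 4 + J*G = 4 + G*J)
x = -27 (x = -3*((4 + 0*4) - 1*(-5)) = -3*((4 + 0) + 5) = -3*(4 + 5) = -3*9 = -27)
m(w) = 4 (m(w) = (-2)**2 = 4)
q(L) = (-46 + L)*(4 + L) (q(L) = (L - 46)*(L + 4) = (-46 + L)*(4 + L))
q(-65)*(-54) = (-184 + (-65)**2 - 42*(-65))*(-54) = (-184 + 4225 + 2730)*(-54) = 6771*(-54) = -365634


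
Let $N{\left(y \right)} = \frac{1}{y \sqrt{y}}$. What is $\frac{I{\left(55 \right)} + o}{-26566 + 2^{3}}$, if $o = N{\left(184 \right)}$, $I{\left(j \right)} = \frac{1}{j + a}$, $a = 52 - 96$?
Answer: $- \frac{1}{292138} - \frac{\sqrt{46}}{449573824} \approx -3.4381 \cdot 10^{-6}$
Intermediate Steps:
$a = -44$
$I{\left(j \right)} = \frac{1}{-44 + j}$ ($I{\left(j \right)} = \frac{1}{j - 44} = \frac{1}{-44 + j}$)
$N{\left(y \right)} = \frac{1}{y^{\frac{3}{2}}}$
$o = \frac{\sqrt{46}}{16928}$ ($o = \frac{1}{368 \sqrt{46}} = \frac{\sqrt{46}}{16928} \approx 0.00040066$)
$\frac{I{\left(55 \right)} + o}{-26566 + 2^{3}} = \frac{\frac{1}{-44 + 55} + \frac{\sqrt{46}}{16928}}{-26566 + 2^{3}} = \frac{\frac{1}{11} + \frac{\sqrt{46}}{16928}}{-26566 + 8} = \frac{\frac{1}{11} + \frac{\sqrt{46}}{16928}}{-26558} = \left(\frac{1}{11} + \frac{\sqrt{46}}{16928}\right) \left(- \frac{1}{26558}\right) = - \frac{1}{292138} - \frac{\sqrt{46}}{449573824}$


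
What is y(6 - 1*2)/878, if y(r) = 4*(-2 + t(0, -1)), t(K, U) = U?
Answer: -6/439 ≈ -0.013667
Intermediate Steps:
y(r) = -12 (y(r) = 4*(-2 - 1) = 4*(-3) = -12)
y(6 - 1*2)/878 = -12/878 = -12*1/878 = -6/439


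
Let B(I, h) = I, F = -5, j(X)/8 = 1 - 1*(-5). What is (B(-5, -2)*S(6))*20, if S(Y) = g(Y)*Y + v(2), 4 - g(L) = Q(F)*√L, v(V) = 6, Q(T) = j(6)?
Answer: -3000 + 28800*√6 ≈ 67545.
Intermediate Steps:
j(X) = 48 (j(X) = 8*(1 - 1*(-5)) = 8*(1 + 5) = 8*6 = 48)
Q(T) = 48
g(L) = 4 - 48*√L
S(Y) = 6 + Y*(4 - 48*√Y) (S(Y) = (4 - 48*√Y)*Y + 6 = Y*(4 - 48*√Y) + 6 = 6 + Y*(4 - 48*√Y))
(B(-5, -2)*S(6))*20 = -5*(6 - 288*√6 + 4*6)*20 = -5*(6 - 288*√6 + 24)*20 = -5*(30 - 288*√6)*20 = (-150 + 1440*√6)*20 = -3000 + 28800*√6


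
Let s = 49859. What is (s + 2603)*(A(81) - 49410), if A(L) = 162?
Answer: -2583648576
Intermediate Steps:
(s + 2603)*(A(81) - 49410) = (49859 + 2603)*(162 - 49410) = 52462*(-49248) = -2583648576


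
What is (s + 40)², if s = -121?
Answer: 6561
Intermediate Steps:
(s + 40)² = (-121 + 40)² = (-81)² = 6561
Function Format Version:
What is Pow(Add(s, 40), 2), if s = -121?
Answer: 6561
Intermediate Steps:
Pow(Add(s, 40), 2) = Pow(Add(-121, 40), 2) = Pow(-81, 2) = 6561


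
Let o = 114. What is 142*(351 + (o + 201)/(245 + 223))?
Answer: 1298377/26 ≈ 49938.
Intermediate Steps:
142*(351 + (o + 201)/(245 + 223)) = 142*(351 + (114 + 201)/(245 + 223)) = 142*(351 + 315/468) = 142*(351 + 315*(1/468)) = 142*(351 + 35/52) = 142*(18287/52) = 1298377/26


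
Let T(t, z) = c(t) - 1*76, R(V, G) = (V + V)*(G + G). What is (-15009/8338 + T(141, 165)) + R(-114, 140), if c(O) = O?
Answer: -531770959/8338 ≈ -63777.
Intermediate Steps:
R(V, G) = 4*G*V (R(V, G) = (2*V)*(2*G) = 4*G*V)
T(t, z) = -76 + t (T(t, z) = t - 1*76 = t - 76 = -76 + t)
(-15009/8338 + T(141, 165)) + R(-114, 140) = (-15009/8338 + (-76 + 141)) + 4*140*(-114) = (-15009*1/8338 + 65) - 63840 = (-15009/8338 + 65) - 63840 = 526961/8338 - 63840 = -531770959/8338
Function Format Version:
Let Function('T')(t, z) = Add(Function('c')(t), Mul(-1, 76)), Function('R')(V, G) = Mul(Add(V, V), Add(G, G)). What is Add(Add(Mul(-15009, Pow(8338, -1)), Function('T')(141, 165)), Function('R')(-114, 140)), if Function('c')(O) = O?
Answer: Rational(-531770959, 8338) ≈ -63777.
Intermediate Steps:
Function('R')(V, G) = Mul(4, G, V) (Function('R')(V, G) = Mul(Mul(2, V), Mul(2, G)) = Mul(4, G, V))
Function('T')(t, z) = Add(-76, t) (Function('T')(t, z) = Add(t, Mul(-1, 76)) = Add(t, -76) = Add(-76, t))
Add(Add(Mul(-15009, Pow(8338, -1)), Function('T')(141, 165)), Function('R')(-114, 140)) = Add(Add(Mul(-15009, Pow(8338, -1)), Add(-76, 141)), Mul(4, 140, -114)) = Add(Add(Mul(-15009, Rational(1, 8338)), 65), -63840) = Add(Add(Rational(-15009, 8338), 65), -63840) = Add(Rational(526961, 8338), -63840) = Rational(-531770959, 8338)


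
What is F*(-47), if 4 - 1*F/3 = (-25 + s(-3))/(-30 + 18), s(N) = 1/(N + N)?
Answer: -6439/24 ≈ -268.29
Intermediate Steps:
s(N) = 1/(2*N)
F = 137/24 (F = 12 - 3*(-25 + (1/2)/(-3))/(-30 + 18) = 12 - 3*(-25 + (1/2)*(-1/3))/(-12) = 12 - 3*(-25 - 1/6)*(-1)/12 = 12 - (-151)*(-1)/(2*12) = 12 - 3*151/72 = 12 - 151/24 = 137/24 ≈ 5.7083)
F*(-47) = (137/24)*(-47) = -6439/24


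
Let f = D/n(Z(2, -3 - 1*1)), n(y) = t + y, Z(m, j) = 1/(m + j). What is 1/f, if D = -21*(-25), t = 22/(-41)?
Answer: -17/8610 ≈ -0.0019744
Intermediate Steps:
t = -22/41 (t = 22*(-1/41) = -22/41 ≈ -0.53658)
Z(m, j) = 1/(j + m)
n(y) = -22/41 + y
D = 525
f = -8610/17 (f = 525/(-22/41 + 1/((-3 - 1*1) + 2)) = 525/(-22/41 + 1/((-3 - 1) + 2)) = 525/(-22/41 + 1/(-4 + 2)) = 525/(-22/41 + 1/(-2)) = 525/(-22/41 - ½) = 525/(-85/82) = 525*(-82/85) = -8610/17 ≈ -506.47)
1/f = 1/(-8610/17) = -17/8610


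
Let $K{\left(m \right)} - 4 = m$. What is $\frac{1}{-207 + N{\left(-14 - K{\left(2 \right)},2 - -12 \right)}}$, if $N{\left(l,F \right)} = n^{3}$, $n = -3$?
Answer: $- \frac{1}{234} \approx -0.0042735$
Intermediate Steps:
$K{\left(m \right)} = 4 + m$
$N{\left(l,F \right)} = -27$ ($N{\left(l,F \right)} = \left(-3\right)^{3} = -27$)
$\frac{1}{-207 + N{\left(-14 - K{\left(2 \right)},2 - -12 \right)}} = \frac{1}{-207 - 27} = \frac{1}{-234} = - \frac{1}{234}$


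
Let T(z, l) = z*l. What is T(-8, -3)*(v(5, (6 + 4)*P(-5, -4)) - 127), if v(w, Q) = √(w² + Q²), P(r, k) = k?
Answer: -3048 + 120*√65 ≈ -2080.5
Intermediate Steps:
T(z, l) = l*z
v(w, Q) = √(Q² + w²)
T(-8, -3)*(v(5, (6 + 4)*P(-5, -4)) - 127) = (-3*(-8))*(√(((6 + 4)*(-4))² + 5²) - 127) = 24*(√((10*(-4))² + 25) - 127) = 24*(√((-40)² + 25) - 127) = 24*(√(1600 + 25) - 127) = 24*(√1625 - 127) = 24*(5*√65 - 127) = 24*(-127 + 5*√65) = -3048 + 120*√65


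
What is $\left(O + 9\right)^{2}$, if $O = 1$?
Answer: $100$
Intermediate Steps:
$\left(O + 9\right)^{2} = \left(1 + 9\right)^{2} = 10^{2} = 100$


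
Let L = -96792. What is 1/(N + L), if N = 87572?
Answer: -1/9220 ≈ -0.00010846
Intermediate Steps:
1/(N + L) = 1/(87572 - 96792) = 1/(-9220) = -1/9220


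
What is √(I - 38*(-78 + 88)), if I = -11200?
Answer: 2*I*√2895 ≈ 107.61*I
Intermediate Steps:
√(I - 38*(-78 + 88)) = √(-11200 - 38*(-78 + 88)) = √(-11200 - 38*10) = √(-11200 - 380) = √(-11580) = 2*I*√2895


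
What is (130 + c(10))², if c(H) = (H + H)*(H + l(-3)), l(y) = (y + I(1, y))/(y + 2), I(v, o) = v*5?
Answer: 84100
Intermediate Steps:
I(v, o) = 5*v
l(y) = (5 + y)/(2 + y) (l(y) = (y + 5*1)/(y + 2) = (y + 5)/(2 + y) = (5 + y)/(2 + y))
c(H) = 2*H*(-2 + H) (c(H) = (H + H)*(H + (5 - 3)/(2 - 3)) = (2*H)*(H + 2/(-1)) = (2*H)*(H - 1*2) = (2*H)*(H - 2) = (2*H)*(-2 + H) = 2*H*(-2 + H))
(130 + c(10))² = (130 + 2*10*(-2 + 10))² = (130 + 2*10*8)² = (130 + 160)² = 290² = 84100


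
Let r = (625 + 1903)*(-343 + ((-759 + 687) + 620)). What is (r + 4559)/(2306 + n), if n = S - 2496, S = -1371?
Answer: -522799/1561 ≈ -334.91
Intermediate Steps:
n = -3867 (n = -1371 - 2496 = -3867)
r = 518240 (r = 2528*(-343 + (-72 + 620)) = 2528*(-343 + 548) = 2528*205 = 518240)
(r + 4559)/(2306 + n) = (518240 + 4559)/(2306 - 3867) = 522799/(-1561) = 522799*(-1/1561) = -522799/1561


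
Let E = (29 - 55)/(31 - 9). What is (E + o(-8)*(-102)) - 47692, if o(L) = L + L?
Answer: -506673/11 ≈ -46061.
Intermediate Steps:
o(L) = 2*L
E = -13/11 (E = -26/22 = -26*1/22 = -13/11 ≈ -1.1818)
(E + o(-8)*(-102)) - 47692 = (-13/11 + (2*(-8))*(-102)) - 47692 = (-13/11 - 16*(-102)) - 47692 = (-13/11 + 1632) - 47692 = 17939/11 - 47692 = -506673/11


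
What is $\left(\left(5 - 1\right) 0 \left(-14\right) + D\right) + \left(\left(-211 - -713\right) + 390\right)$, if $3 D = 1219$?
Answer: $\frac{3895}{3} \approx 1298.3$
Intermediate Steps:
$D = \frac{1219}{3}$ ($D = \frac{1}{3} \cdot 1219 = \frac{1219}{3} \approx 406.33$)
$\left(\left(5 - 1\right) 0 \left(-14\right) + D\right) + \left(\left(-211 - -713\right) + 390\right) = \left(\left(5 - 1\right) 0 \left(-14\right) + \frac{1219}{3}\right) + \left(\left(-211 - -713\right) + 390\right) = \left(4 \cdot 0 \left(-14\right) + \frac{1219}{3}\right) + \left(\left(-211 + 713\right) + 390\right) = \left(0 \left(-14\right) + \frac{1219}{3}\right) + \left(502 + 390\right) = \left(0 + \frac{1219}{3}\right) + 892 = \frac{1219}{3} + 892 = \frac{3895}{3}$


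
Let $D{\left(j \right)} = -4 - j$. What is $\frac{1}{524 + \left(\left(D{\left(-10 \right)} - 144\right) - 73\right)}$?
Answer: $\frac{1}{313} \approx 0.0031949$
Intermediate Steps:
$\frac{1}{524 + \left(\left(D{\left(-10 \right)} - 144\right) - 73\right)} = \frac{1}{524 - 211} = \frac{1}{313}$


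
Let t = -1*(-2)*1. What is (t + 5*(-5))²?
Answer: 529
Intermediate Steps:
t = 2 (t = 2*1 = 2)
(t + 5*(-5))² = (2 + 5*(-5))² = (2 - 25)² = (-23)² = 529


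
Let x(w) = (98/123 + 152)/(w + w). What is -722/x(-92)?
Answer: 8170152/9397 ≈ 869.44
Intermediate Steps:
x(w) = 9397/(123*w) (x(w) = (98*(1/123) + 152)/((2*w)) = (98/123 + 152)*(1/(2*w)) = 18794*(1/(2*w))/123 = 9397/(123*w))
-722/x(-92) = -722/((9397/123)/(-92)) = -722/((9397/123)*(-1/92)) = -722/(-9397/11316) = -722*(-11316/9397) = 8170152/9397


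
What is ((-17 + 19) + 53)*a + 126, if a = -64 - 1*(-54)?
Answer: -424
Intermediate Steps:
a = -10 (a = -64 + 54 = -10)
((-17 + 19) + 53)*a + 126 = ((-17 + 19) + 53)*(-10) + 126 = (2 + 53)*(-10) + 126 = 55*(-10) + 126 = -550 + 126 = -424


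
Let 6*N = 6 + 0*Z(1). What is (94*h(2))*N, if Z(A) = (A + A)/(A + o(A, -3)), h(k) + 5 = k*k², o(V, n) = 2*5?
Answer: 282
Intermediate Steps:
o(V, n) = 10
h(k) = -5 + k³ (h(k) = -5 + k*k² = -5 + k³)
Z(A) = 2*A/(10 + A) (Z(A) = (A + A)/(A + 10) = (2*A)/(10 + A) = 2*A/(10 + A))
N = 1 (N = (6 + 0*(2*1/(10 + 1)))/6 = (6 + 0*(2*1/11))/6 = (6 + 0*(2*1*(1/11)))/6 = (6 + 0*(2/11))/6 = (6 + 0)/6 = (⅙)*6 = 1)
(94*h(2))*N = (94*(-5 + 2³))*1 = (94*(-5 + 8))*1 = (94*3)*1 = 282*1 = 282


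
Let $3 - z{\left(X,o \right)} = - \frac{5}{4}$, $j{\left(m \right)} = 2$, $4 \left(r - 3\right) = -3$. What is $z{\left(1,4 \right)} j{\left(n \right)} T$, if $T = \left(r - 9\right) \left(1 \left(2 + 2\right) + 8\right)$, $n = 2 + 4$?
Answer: $- \frac{1377}{2} \approx -688.5$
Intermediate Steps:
$n = 6$
$r = \frac{9}{4}$ ($r = 3 + \frac{1}{4} \left(-3\right) = 3 - \frac{3}{4} = \frac{9}{4} \approx 2.25$)
$z{\left(X,o \right)} = \frac{17}{4}$ ($z{\left(X,o \right)} = 3 - - \frac{5}{4} = 3 + \frac{5}{4} = \frac{17}{4}$)
$T = -81$ ($T = \left(\frac{9}{4} - 9\right) \left(1 \left(2 + 2\right) + 8\right) = - \frac{27 \left(1 \cdot 4 + 8\right)}{4} = - \frac{27 \left(4 + 8\right)}{4} = \left(- \frac{27}{4}\right) 12 = -81$)
$z{\left(1,4 \right)} j{\left(n \right)} T = \frac{17}{4} \cdot 2 \left(-81\right) = \frac{17}{2} \left(-81\right) = - \frac{1377}{2}$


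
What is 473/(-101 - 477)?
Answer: -473/578 ≈ -0.81834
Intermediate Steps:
473/(-101 - 477) = 473/(-578) = 473*(-1/578) = -473/578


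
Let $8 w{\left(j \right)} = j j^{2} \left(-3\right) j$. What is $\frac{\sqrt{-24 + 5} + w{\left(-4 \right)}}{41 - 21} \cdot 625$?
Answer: $-3000 + \frac{125 i \sqrt{19}}{4} \approx -3000.0 + 136.22 i$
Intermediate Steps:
$w{\left(j \right)} = - \frac{3 j^{4}}{8}$ ($w{\left(j \right)} = \frac{j j^{2} \left(-3\right) j}{8} = \frac{j^{3} \left(-3\right) j}{8} = \frac{- 3 j^{3} j}{8} = \frac{\left(-3\right) j^{4}}{8} = - \frac{3 j^{4}}{8}$)
$\frac{\sqrt{-24 + 5} + w{\left(-4 \right)}}{41 - 21} \cdot 625 = \frac{\sqrt{-24 + 5} - \frac{3 \left(-4\right)^{4}}{8}}{41 - 21} \cdot 625 = \frac{\sqrt{-19} - 96}{20} \cdot 625 = \left(i \sqrt{19} - 96\right) \frac{1}{20} \cdot 625 = \left(-96 + i \sqrt{19}\right) \frac{1}{20} \cdot 625 = \left(- \frac{24}{5} + \frac{i \sqrt{19}}{20}\right) 625 = -3000 + \frac{125 i \sqrt{19}}{4}$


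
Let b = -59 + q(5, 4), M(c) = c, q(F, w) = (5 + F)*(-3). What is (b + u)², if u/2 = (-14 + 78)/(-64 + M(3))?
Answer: 30880249/3721 ≈ 8298.9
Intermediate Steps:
q(F, w) = -15 - 3*F
b = -89 (b = -59 + (-15 - 3*5) = -59 + (-15 - 15) = -59 - 30 = -89)
u = -128/61 (u = 2*((-14 + 78)/(-64 + 3)) = 2*(64/(-61)) = 2*(64*(-1/61)) = 2*(-64/61) = -128/61 ≈ -2.0984)
(b + u)² = (-89 - 128/61)² = (-5557/61)² = 30880249/3721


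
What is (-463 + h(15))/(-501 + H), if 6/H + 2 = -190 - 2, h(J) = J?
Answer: 5432/6075 ≈ 0.89416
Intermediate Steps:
H = -3/97 (H = 6/(-2 + (-190 - 2)) = 6/(-2 - 192) = 6/(-194) = 6*(-1/194) = -3/97 ≈ -0.030928)
(-463 + h(15))/(-501 + H) = (-463 + 15)/(-501 - 3/97) = -448/(-48600/97) = -448*(-97/48600) = 5432/6075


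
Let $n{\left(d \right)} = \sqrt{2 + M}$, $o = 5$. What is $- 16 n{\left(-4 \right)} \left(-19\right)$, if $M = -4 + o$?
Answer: $304 \sqrt{3} \approx 526.54$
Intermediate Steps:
$M = 1$ ($M = -4 + 5 = 1$)
$n{\left(d \right)} = \sqrt{3}$ ($n{\left(d \right)} = \sqrt{2 + 1} = \sqrt{3}$)
$- 16 n{\left(-4 \right)} \left(-19\right) = - 16 \sqrt{3} \left(-19\right) = 304 \sqrt{3}$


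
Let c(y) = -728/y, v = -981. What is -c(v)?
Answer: -728/981 ≈ -0.74210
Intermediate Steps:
-c(v) = -(-728)/(-981) = -(-728)*(-1)/981 = -1*728/981 = -728/981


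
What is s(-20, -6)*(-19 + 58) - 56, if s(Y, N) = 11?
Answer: 373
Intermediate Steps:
s(-20, -6)*(-19 + 58) - 56 = 11*(-19 + 58) - 56 = 11*39 - 56 = 429 - 56 = 373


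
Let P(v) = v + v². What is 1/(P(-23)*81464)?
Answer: 1/41220784 ≈ 2.4260e-8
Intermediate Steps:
1/(P(-23)*81464) = 1/(-23*(1 - 23)*81464) = (1/81464)/(-23*(-22)) = (1/81464)/506 = (1/506)*(1/81464) = 1/41220784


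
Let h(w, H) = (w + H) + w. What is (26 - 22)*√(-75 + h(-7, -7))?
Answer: 16*I*√6 ≈ 39.192*I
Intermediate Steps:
h(w, H) = H + 2*w (h(w, H) = (H + w) + w = H + 2*w)
(26 - 22)*√(-75 + h(-7, -7)) = (26 - 22)*√(-75 + (-7 + 2*(-7))) = 4*√(-75 + (-7 - 14)) = 4*√(-75 - 21) = 4*√(-96) = 4*(4*I*√6) = 16*I*√6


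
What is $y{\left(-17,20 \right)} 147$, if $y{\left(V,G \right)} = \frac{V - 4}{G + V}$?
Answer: $-1029$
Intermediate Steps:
$y{\left(V,G \right)} = \frac{-4 + V}{G + V}$
$y{\left(-17,20 \right)} 147 = \frac{-4 - 17}{20 - 17} \cdot 147 = \frac{1}{3} \left(-21\right) 147 = \left(-7\right) 147 = -1029$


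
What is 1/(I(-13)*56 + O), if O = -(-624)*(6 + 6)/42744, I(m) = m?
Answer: -137/99712 ≈ -0.0013740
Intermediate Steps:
O = 24/137 (O = -(-624)*12*(1/42744) = -156*(-48)*(1/42744) = 7488*(1/42744) = 24/137 ≈ 0.17518)
1/(I(-13)*56 + O) = 1/(-13*56 + 24/137) = 1/(-728 + 24/137) = 1/(-99712/137) = -137/99712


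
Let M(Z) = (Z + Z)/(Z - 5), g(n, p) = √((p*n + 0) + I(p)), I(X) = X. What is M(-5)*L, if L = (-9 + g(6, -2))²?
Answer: (9 - I*√14)² ≈ 67.0 - 67.35*I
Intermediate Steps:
g(n, p) = √(p + n*p) (g(n, p) = √((p*n + 0) + p) = √((n*p + 0) + p) = √(n*p + p) = √(p + n*p))
L = (-9 + I*√14)² (L = (-9 + √(-2*(1 + 6)))² = (-9 + √(-2*7))² = (-9 + √(-14))² = (-9 + I*√14)² ≈ 67.0 - 67.35*I)
M(Z) = 2*Z/(-5 + Z) (M(Z) = (2*Z)/(-5 + Z) = 2*Z/(-5 + Z))
M(-5)*L = (2*(-5)/(-5 - 5))*(9 - I*√14)² = (2*(-5)/(-10))*(9 - I*√14)² = (2*(-5)*(-⅒))*(9 - I*√14)² = 1*(9 - I*√14)² = (9 - I*√14)²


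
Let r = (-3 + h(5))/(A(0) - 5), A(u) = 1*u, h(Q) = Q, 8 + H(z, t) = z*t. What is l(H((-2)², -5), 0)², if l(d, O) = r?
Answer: 4/25 ≈ 0.16000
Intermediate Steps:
H(z, t) = -8 + t*z (H(z, t) = -8 + z*t = -8 + t*z)
A(u) = u
r = -⅖ (r = (-3 + 5)/(0 - 5) = 2/(-5) = 2*(-⅕) = -⅖ ≈ -0.40000)
l(d, O) = -⅖
l(H((-2)², -5), 0)² = (-⅖)² = 4/25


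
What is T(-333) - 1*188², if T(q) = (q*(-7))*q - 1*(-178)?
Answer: -811389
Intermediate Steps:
T(q) = 178 - 7*q² (T(q) = (-7*q)*q + 178 = -7*q² + 178 = 178 - 7*q²)
T(-333) - 1*188² = (178 - 7*(-333)²) - 1*188² = (178 - 7*110889) - 1*35344 = (178 - 776223) - 35344 = -776045 - 35344 = -811389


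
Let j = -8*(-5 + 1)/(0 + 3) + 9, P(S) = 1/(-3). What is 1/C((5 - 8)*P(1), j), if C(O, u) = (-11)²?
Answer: 1/121 ≈ 0.0082645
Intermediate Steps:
P(S) = -⅓
j = 59/3 (j = -(-32)/3 + 9 = -8*(-4/3) + 9 = 32/3 + 9 = 59/3 ≈ 19.667)
C(O, u) = 121
1/C((5 - 8)*P(1), j) = 1/121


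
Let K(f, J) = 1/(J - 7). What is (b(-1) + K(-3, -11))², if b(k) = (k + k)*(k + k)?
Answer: 5041/324 ≈ 15.559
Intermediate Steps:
K(f, J) = 1/(-7 + J)
b(k) = 4*k² (b(k) = (2*k)*(2*k) = 4*k²)
(b(-1) + K(-3, -11))² = (4*(-1)² + 1/(-7 - 11))² = (4*1 + 1/(-18))² = (4 - 1/18)² = (71/18)² = 5041/324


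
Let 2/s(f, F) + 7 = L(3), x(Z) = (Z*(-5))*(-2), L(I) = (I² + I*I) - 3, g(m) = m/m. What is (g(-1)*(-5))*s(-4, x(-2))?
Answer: -5/4 ≈ -1.2500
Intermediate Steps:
g(m) = 1
L(I) = -3 + 2*I² (L(I) = (I² + I²) - 3 = 2*I² - 3 = -3 + 2*I²)
x(Z) = 10*Z (x(Z) = -5*Z*(-2) = 10*Z)
s(f, F) = ¼ (s(f, F) = 2/(-7 + (-3 + 2*3²)) = 2/(-7 + (-3 + 2*9)) = 2/(-7 + (-3 + 18)) = 2/(-7 + 15) = 2/8 = 2*(⅛) = ¼)
(g(-1)*(-5))*s(-4, x(-2)) = (1*(-5))*(¼) = -5*¼ = -5/4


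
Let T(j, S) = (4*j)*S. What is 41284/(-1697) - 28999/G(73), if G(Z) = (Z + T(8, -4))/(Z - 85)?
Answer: -592806256/93335 ≈ -6351.4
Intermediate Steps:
T(j, S) = 4*S*j
G(Z) = (-128 + Z)/(-85 + Z) (G(Z) = (Z + 4*(-4)*8)/(Z - 85) = (Z - 128)/(-85 + Z) = (-128 + Z)/(-85 + Z))
41284/(-1697) - 28999/G(73) = 41284/(-1697) - 28999*(-85 + 73)/(-128 + 73) = 41284*(-1/1697) - 28999/(-55/(-12)) = -41284/1697 - 28999/((-1/12*(-55))) = -41284/1697 - 28999/55/12 = -41284/1697 - 28999*12/55 = -41284/1697 - 347988/55 = -592806256/93335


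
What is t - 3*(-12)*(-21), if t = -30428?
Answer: -31184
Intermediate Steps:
t - 3*(-12)*(-21) = -30428 - 3*(-12)*(-21) = -30428 - (-36)*(-21) = -30428 - 1*756 = -30428 - 756 = -31184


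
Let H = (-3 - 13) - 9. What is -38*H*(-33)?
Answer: -31350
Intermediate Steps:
H = -25 (H = -16 - 9 = -25)
-38*H*(-33) = -38*(-25)*(-33) = 950*(-33) = -31350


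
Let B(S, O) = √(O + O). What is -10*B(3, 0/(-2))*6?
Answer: 0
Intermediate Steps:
B(S, O) = √2*√O (B(S, O) = √(2*O) = √2*√O)
-10*B(3, 0/(-2))*6 = -10*√2*√(0/(-2))*6 = -10*√2*√(0*(-½))*6 = -10*√2*√0*6 = -10*√2*0*6 = -10*0*6 = 0*6 = 0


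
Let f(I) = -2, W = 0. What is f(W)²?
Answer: 4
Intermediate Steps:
f(W)² = (-2)² = 4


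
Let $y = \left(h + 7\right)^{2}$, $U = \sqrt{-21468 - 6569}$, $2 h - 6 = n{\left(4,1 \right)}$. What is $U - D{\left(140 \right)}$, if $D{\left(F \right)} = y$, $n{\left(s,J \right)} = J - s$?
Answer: $- \frac{289}{4} + 23 i \sqrt{53} \approx -72.25 + 167.44 i$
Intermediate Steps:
$h = \frac{3}{2}$ ($h = 3 + \frac{1 - 4}{2} = 3 + \frac{1}{2} \left(-3\right) = 3 - \frac{3}{2} = \frac{3}{2} \approx 1.5$)
$U = 23 i \sqrt{53}$ ($U = \sqrt{-28037} = 23 i \sqrt{53} \approx 167.44 i$)
$y = \frac{289}{4}$ ($y = \left(\frac{3}{2} + 7\right)^{2} = \left(\frac{17}{2}\right)^{2} = \frac{289}{4} \approx 72.25$)
$D{\left(F \right)} = \frac{289}{4}$
$U - D{\left(140 \right)} = 23 i \sqrt{53} - \frac{289}{4} = - \frac{289}{4} + 23 i \sqrt{53}$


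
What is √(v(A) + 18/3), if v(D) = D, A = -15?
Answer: 3*I ≈ 3.0*I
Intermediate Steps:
√(v(A) + 18/3) = √(-15 + 18/3) = √(-15 + (⅓)*18) = √(-15 + 6) = √(-9) = 3*I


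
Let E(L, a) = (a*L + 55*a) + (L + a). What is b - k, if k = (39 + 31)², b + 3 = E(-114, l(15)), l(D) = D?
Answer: -5887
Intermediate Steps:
E(L, a) = L + 56*a + L*a (E(L, a) = (L*a + 55*a) + (L + a) = (55*a + L*a) + (L + a) = L + 56*a + L*a)
b = -987 (b = -3 + (-114 + 56*15 - 114*15) = -3 + (-114 + 840 - 1710) = -3 - 984 = -987)
k = 4900 (k = 70² = 4900)
b - k = -987 - 1*4900 = -987 - 4900 = -5887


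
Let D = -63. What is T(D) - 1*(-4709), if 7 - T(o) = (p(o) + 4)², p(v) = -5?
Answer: 4715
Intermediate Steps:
T(o) = 6 (T(o) = 7 - (-5 + 4)² = 7 - 1*(-1)² = 7 - 1*1 = 7 - 1 = 6)
T(D) - 1*(-4709) = 6 - 1*(-4709) = 6 + 4709 = 4715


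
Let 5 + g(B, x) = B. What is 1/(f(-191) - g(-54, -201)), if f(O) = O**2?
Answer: 1/36540 ≈ 2.7367e-5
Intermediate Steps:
g(B, x) = -5 + B
1/(f(-191) - g(-54, -201)) = 1/((-191)**2 - (-5 - 54)) = 1/(36481 - 1*(-59)) = 1/(36481 + 59) = 1/36540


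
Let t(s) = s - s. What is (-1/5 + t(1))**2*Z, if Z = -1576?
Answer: -1576/25 ≈ -63.040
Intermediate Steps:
t(s) = 0
(-1/5 + t(1))**2*Z = (-1/5 + 0)**2*(-1576) = (-1/5)**2*(-1576) = (1/25)*(-1576) = -1576/25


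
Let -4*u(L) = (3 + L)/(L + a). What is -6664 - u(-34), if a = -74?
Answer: -2878817/432 ≈ -6663.9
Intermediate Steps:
u(L) = -(3 + L)/(4*(-74 + L)) (u(L) = -(3 + L)/(4*(L - 74)) = -(3 + L)/(4*(-74 + L)))
-6664 - u(-34) = -6664 - (-3 - 1*(-34))/(4*(-74 - 34)) = -6664 - (-3 + 34)/(4*(-108)) = -6664 - (-1)*31/(4*108) = -6664 - 1*(-31/432) = -6664 + 31/432 = -2878817/432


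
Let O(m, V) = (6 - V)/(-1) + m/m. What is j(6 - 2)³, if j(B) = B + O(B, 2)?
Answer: 1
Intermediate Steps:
O(m, V) = -5 + V (O(m, V) = (6 - V)*(-1) + 1 = (-6 + V) + 1 = -5 + V)
j(B) = -3 + B (j(B) = B + (-5 + 2) = B - 3 = -3 + B)
j(6 - 2)³ = (-3 + (6 - 2))³ = (-3 + 4)³ = 1³ = 1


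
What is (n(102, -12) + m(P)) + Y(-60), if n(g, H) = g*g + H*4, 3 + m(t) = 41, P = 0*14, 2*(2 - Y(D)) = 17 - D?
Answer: 20715/2 ≈ 10358.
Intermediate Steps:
Y(D) = -13/2 + D/2 (Y(D) = 2 - (17 - D)/2 = 2 + (-17/2 + D/2) = -13/2 + D/2)
P = 0
m(t) = 38 (m(t) = -3 + 41 = 38)
n(g, H) = g² + 4*H
(n(102, -12) + m(P)) + Y(-60) = ((102² + 4*(-12)) + 38) + (-13/2 + (½)*(-60)) = ((10404 - 48) + 38) + (-13/2 - 30) = (10356 + 38) - 73/2 = 10394 - 73/2 = 20715/2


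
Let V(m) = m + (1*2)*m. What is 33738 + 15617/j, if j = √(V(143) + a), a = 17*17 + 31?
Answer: 33738 + 2231*√749/107 ≈ 34309.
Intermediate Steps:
V(m) = 3*m (V(m) = m + 2*m = 3*m)
a = 320 (a = 289 + 31 = 320)
j = √749 (j = √(3*143 + 320) = √(429 + 320) = √749 ≈ 27.368)
33738 + 15617/j = 33738 + 15617/(√749) = 33738 + 15617*(√749/749) = 33738 + 2231*√749/107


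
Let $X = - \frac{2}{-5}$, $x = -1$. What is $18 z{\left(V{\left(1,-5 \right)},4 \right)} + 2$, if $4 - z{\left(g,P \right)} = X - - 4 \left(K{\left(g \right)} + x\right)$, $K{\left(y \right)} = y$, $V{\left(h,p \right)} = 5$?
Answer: $- \frac{1106}{5} \approx -221.2$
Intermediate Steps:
$X = \frac{2}{5}$ ($X = \left(-2\right) \left(- \frac{1}{5}\right) = \frac{2}{5} \approx 0.4$)
$z{\left(g,P \right)} = \frac{38}{5} - 4 g$ ($z{\left(g,P \right)} = 4 - \left(\frac{2}{5} - - 4 \left(g - 1\right)\right) = 4 - \left(\frac{2}{5} - - 4 \left(-1 + g\right)\right) = 4 - \left(\frac{2}{5} - \left(4 - 4 g\right)\right) = 4 - \left(\frac{2}{5} + \left(-4 + 4 g\right)\right) = 4 - \left(- \frac{18}{5} + 4 g\right) = \frac{38}{5} - 4 g$)
$18 z{\left(V{\left(1,-5 \right)},4 \right)} + 2 = 18 \left(\frac{38}{5} - 20\right) + 2 = 18 \left(- \frac{62}{5}\right) + 2 = - \frac{1116}{5} + 2 = - \frac{1106}{5}$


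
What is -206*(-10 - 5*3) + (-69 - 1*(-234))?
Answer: 5315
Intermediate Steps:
-206*(-10 - 5*3) + (-69 - 1*(-234)) = -206*(-10 - 15) + (-69 + 234) = -206*(-25) + 165 = 5150 + 165 = 5315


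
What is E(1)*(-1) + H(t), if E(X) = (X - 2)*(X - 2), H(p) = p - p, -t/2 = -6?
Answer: -1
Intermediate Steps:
t = 12 (t = -2*(-6) = 12)
H(p) = 0
E(X) = (-2 + X)² (E(X) = (-2 + X)*(-2 + X) = (-2 + X)²)
E(1)*(-1) + H(t) = (-2 + 1)²*(-1) + 0 = (-1)²*(-1) + 0 = 1*(-1) + 0 = -1 + 0 = -1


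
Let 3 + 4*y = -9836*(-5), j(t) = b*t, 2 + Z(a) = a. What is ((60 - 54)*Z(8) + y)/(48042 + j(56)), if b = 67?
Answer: 49321/207176 ≈ 0.23806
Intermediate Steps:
Z(a) = -2 + a
j(t) = 67*t
y = 49177/4 (y = -3/4 + (-9836*(-5))/4 = -3/4 + (1/4)*49180 = -3/4 + 12295 = 49177/4 ≈ 12294.)
((60 - 54)*Z(8) + y)/(48042 + j(56)) = ((60 - 54)*(-2 + 8) + 49177/4)/(48042 + 67*56) = (6*6 + 49177/4)/(48042 + 3752) = (36 + 49177/4)/51794 = (49321/4)*(1/51794) = 49321/207176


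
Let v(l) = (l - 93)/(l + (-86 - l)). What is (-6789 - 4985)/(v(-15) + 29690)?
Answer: -253141/638362 ≈ -0.39655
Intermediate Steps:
v(l) = 93/86 - l/86 (v(l) = (-93 + l)/(-86) = (-93 + l)*(-1/86) = 93/86 - l/86)
(-6789 - 4985)/(v(-15) + 29690) = (-6789 - 4985)/((93/86 - 1/86*(-15)) + 29690) = -11774/((93/86 + 15/86) + 29690) = -11774/(54/43 + 29690) = -11774/1276724/43 = -11774*43/1276724 = -253141/638362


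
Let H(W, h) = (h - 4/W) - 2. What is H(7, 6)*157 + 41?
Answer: 4055/7 ≈ 579.29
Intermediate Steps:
H(W, h) = -2 + h - 4/W
H(7, 6)*157 + 41 = (-2 + 6 - 4/7)*157 + 41 = (24/7)*157 + 41 = 3768/7 + 41 = 4055/7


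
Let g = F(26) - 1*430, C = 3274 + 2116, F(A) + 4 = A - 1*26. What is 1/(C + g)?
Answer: 1/4956 ≈ 0.00020178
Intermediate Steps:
F(A) = -30 + A (F(A) = -4 + (A - 1*26) = -4 + (A - 26) = -4 + (-26 + A) = -30 + A)
C = 5390
g = -434 (g = (-30 + 26) - 1*430 = -4 - 430 = -434)
1/(C + g) = 1/(5390 - 434) = 1/4956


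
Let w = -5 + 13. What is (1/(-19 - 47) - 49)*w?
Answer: -12940/33 ≈ -392.12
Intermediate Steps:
w = 8
(1/(-19 - 47) - 49)*w = (1/(-19 - 47) - 49)*8 = (1/(-66) - 49)*8 = (-1/66 - 49)*8 = -3235/66*8 = -12940/33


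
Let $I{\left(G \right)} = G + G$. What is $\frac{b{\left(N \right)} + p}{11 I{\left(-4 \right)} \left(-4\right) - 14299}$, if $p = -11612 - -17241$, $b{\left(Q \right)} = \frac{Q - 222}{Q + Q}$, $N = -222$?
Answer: $- \frac{5630}{13947} \approx -0.40367$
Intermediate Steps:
$I{\left(G \right)} = 2 G$
$b{\left(Q \right)} = \frac{-222 + Q}{2 Q}$
$p = 5629$ ($p = -11612 + 17241 = 5629$)
$\frac{b{\left(N \right)} + p}{11 I{\left(-4 \right)} \left(-4\right) - 14299} = \frac{\frac{-222 - 222}{2 \left(-222\right)} + 5629}{11 \cdot 2 \left(-4\right) \left(-4\right) - 14299} = \frac{\frac{1}{2} \left(- \frac{1}{222}\right) \left(-444\right) + 5629}{11 \left(-8\right) \left(-4\right) - 14299} = \frac{1 + 5629}{\left(-88\right) \left(-4\right) - 14299} = \frac{5630}{352 - 14299} = \frac{5630}{-13947} = 5630 \left(- \frac{1}{13947}\right) = - \frac{5630}{13947}$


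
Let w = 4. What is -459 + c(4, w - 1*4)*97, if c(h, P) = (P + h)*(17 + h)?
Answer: 7689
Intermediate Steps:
c(h, P) = (17 + h)*(P + h)
-459 + c(4, w - 1*4)*97 = -459 + (4**2 + 17*(4 - 1*4) + 17*4 + (4 - 1*4)*4)*97 = -459 + (16 + 17*(4 - 4) + 68 + (4 - 4)*4)*97 = -459 + (16 + 17*0 + 68 + 0*4)*97 = -459 + (16 + 0 + 68 + 0)*97 = -459 + 84*97 = -459 + 8148 = 7689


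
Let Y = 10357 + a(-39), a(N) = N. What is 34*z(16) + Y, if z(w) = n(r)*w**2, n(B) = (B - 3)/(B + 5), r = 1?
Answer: 22250/3 ≈ 7416.7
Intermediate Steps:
n(B) = (-3 + B)/(5 + B)
z(w) = -w**2/3 (z(w) = ((-3 + 1)/(5 + 1))*w**2 = (-2/6)*w**2 = ((1/6)*(-2))*w**2 = -w**2/3)
Y = 10318 (Y = 10357 - 39 = 10318)
34*z(16) + Y = 34*(-1/3*16**2) + 10318 = 34*(-1/3*256) + 10318 = 34*(-256/3) + 10318 = -8704/3 + 10318 = 22250/3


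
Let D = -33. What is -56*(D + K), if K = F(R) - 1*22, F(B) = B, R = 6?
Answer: 2744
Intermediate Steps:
K = -16 (K = 6 - 1*22 = 6 - 22 = -16)
-56*(D + K) = -56*(-33 - 16) = -56*(-49) = 2744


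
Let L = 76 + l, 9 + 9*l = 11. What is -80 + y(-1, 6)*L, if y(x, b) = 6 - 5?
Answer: -34/9 ≈ -3.7778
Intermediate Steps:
y(x, b) = 1
l = 2/9 (l = -1 + (1/9)*11 = -1 + 11/9 = 2/9 ≈ 0.22222)
L = 686/9 (L = 76 + 2/9 = 686/9 ≈ 76.222)
-80 + y(-1, 6)*L = -80 + 1*(686/9) = -80 + 686/9 = -34/9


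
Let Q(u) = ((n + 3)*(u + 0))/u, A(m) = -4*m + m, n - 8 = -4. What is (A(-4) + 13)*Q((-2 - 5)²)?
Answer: 175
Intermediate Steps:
n = 4 (n = 8 - 4 = 4)
A(m) = -3*m
Q(u) = 7 (Q(u) = ((4 + 3)*(u + 0))/u = (7*u)/u = 7)
(A(-4) + 13)*Q((-2 - 5)²) = (-3*(-4) + 13)*7 = (12 + 13)*7 = 25*7 = 175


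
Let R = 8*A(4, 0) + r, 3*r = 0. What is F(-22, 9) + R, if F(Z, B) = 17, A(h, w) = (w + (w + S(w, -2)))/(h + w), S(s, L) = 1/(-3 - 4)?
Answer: 117/7 ≈ 16.714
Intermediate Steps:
S(s, L) = -⅐ (S(s, L) = 1/(-7) = -⅐)
r = 0 (r = (⅓)*0 = 0)
A(h, w) = (-⅐ + 2*w)/(h + w) (A(h, w) = (w + (w - ⅐))/(h + w) = (w + (-⅐ + w))/(h + w) = (-⅐ + 2*w)/(h + w))
R = -2/7 (R = 8*((-⅐ + 2*0)/(4 + 0)) + 0 = 8*((-⅐ + 0)/4) + 0 = 8*((¼)*(-⅐)) + 0 = 8*(-1/28) + 0 = -2/7 + 0 = -2/7 ≈ -0.28571)
F(-22, 9) + R = 17 - 2/7 = 117/7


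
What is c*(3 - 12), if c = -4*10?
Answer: 360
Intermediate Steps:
c = -40
c*(3 - 12) = -40*(3 - 12) = -40*(-9) = 360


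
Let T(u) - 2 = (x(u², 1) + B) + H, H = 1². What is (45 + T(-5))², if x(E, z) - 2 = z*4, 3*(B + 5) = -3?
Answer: 2304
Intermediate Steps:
B = -6 (B = -5 + (⅓)*(-3) = -5 - 1 = -6)
x(E, z) = 2 + 4*z (x(E, z) = 2 + z*4 = 2 + 4*z)
H = 1
T(u) = 3 (T(u) = 2 + (((2 + 4*1) - 6) + 1) = 2 + (((2 + 4) - 6) + 1) = 2 + ((6 - 6) + 1) = 2 + (0 + 1) = 2 + 1 = 3)
(45 + T(-5))² = (45 + 3)² = 48² = 2304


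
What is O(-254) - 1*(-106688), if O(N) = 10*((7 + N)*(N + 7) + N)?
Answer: 714238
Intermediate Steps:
O(N) = 10*N + 10*(7 + N)**2 (O(N) = 10*((7 + N)*(7 + N) + N) = 10*((7 + N)**2 + N) = 10*(N + (7 + N)**2) = 10*N + 10*(7 + N)**2)
O(-254) - 1*(-106688) = (10*(-254) + 10*(7 - 254)**2) - 1*(-106688) = (-2540 + 10*(-247)**2) + 106688 = (-2540 + 10*61009) + 106688 = (-2540 + 610090) + 106688 = 607550 + 106688 = 714238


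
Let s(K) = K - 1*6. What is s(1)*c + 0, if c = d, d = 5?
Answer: -25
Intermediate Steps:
s(K) = -6 + K (s(K) = K - 6 = -6 + K)
c = 5
s(1)*c + 0 = (-6 + 1)*5 + 0 = -5*5 + 0 = -25 + 0 = -25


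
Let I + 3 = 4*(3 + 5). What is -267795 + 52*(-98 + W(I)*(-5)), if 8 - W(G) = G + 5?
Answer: -266131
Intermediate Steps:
I = 29 (I = -3 + 4*(3 + 5) = -3 + 4*8 = -3 + 32 = 29)
W(G) = 3 - G (W(G) = 8 - (G + 5) = 8 - (5 + G) = 8 + (-5 - G) = 3 - G)
-267795 + 52*(-98 + W(I)*(-5)) = -267795 + 52*(-98 + (3 - 1*29)*(-5)) = -267795 + 52*(-98 + (3 - 29)*(-5)) = -267795 + 52*(-98 - 26*(-5)) = -267795 + 52*(-98 + 130) = -267795 + 52*32 = -267795 + 1664 = -266131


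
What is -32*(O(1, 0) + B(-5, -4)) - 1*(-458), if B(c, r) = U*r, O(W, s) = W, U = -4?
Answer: -86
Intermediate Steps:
B(c, r) = -4*r
-32*(O(1, 0) + B(-5, -4)) - 1*(-458) = -32*(1 - 4*(-4)) - 1*(-458) = -32*(1 + 16) + 458 = -32*17 + 458 = -544 + 458 = -86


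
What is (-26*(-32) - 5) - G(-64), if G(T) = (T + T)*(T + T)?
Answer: -15557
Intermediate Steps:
G(T) = 4*T**2 (G(T) = (2*T)*(2*T) = 4*T**2)
(-26*(-32) - 5) - G(-64) = (-26*(-32) - 5) - 4*(-64)**2 = (832 - 5) - 4*4096 = 827 - 1*16384 = 827 - 16384 = -15557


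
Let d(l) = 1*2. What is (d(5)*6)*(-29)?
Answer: -348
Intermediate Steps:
d(l) = 2
(d(5)*6)*(-29) = (2*6)*(-29) = 12*(-29) = -348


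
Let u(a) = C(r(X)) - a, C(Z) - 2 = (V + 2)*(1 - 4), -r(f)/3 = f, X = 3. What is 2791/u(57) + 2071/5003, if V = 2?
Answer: -13824616/335201 ≈ -41.243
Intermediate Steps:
r(f) = -3*f
C(Z) = -10 (C(Z) = 2 + (2 + 2)*(1 - 4) = 2 + 4*(-3) = 2 - 12 = -10)
u(a) = -10 - a
2791/u(57) + 2071/5003 = 2791/(-10 - 1*57) + 2071/5003 = 2791/(-10 - 57) + 2071*(1/5003) = 2791/(-67) + 2071/5003 = 2791*(-1/67) + 2071/5003 = -2791/67 + 2071/5003 = -13824616/335201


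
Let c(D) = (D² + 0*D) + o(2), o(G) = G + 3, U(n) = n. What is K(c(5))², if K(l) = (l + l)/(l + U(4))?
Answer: 900/289 ≈ 3.1142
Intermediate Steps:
o(G) = 3 + G
c(D) = 5 + D² (c(D) = (D² + 0*D) + (3 + 2) = (D² + 0) + 5 = D² + 5 = 5 + D²)
K(l) = 2*l/(4 + l) (K(l) = (l + l)/(l + 4) = (2*l)/(4 + l) = 2*l/(4 + l))
K(c(5))² = (2*(5 + 5²)/(4 + (5 + 5²)))² = (2*(5 + 25)/(4 + (5 + 25)))² = (2*30/(4 + 30))² = (2*30/34)² = (2*30*(1/34))² = (30/17)² = 900/289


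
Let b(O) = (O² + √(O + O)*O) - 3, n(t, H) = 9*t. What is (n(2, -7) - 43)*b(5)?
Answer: -550 - 125*√10 ≈ -945.29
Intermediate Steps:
b(O) = -3 + O² + √2*O^(3/2) (b(O) = (O² + √(2*O)*O) - 3 = (O² + (√2*√O)*O) - 3 = (O² + √2*O^(3/2)) - 3 = -3 + O² + √2*O^(3/2))
(n(2, -7) - 43)*b(5) = (9*2 - 43)*(-3 + 5² + √2*5^(3/2)) = (18 - 43)*(-3 + 25 + √2*(5*√5)) = -25*(-3 + 25 + 5*√10) = -25*(22 + 5*√10) = -550 - 125*√10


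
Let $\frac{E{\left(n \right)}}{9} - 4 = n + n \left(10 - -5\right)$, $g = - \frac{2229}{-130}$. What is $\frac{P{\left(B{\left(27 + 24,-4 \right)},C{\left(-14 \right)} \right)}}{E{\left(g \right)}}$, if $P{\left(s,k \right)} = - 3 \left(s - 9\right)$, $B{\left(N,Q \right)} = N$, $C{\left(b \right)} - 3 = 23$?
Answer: $- \frac{455}{9046} \approx -0.050298$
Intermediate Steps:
$C{\left(b \right)} = 26$ ($C{\left(b \right)} = 3 + 23 = 26$)
$g = \frac{2229}{130}$ ($g = \left(-2229\right) \left(- \frac{1}{130}\right) = \frac{2229}{130} \approx 17.146$)
$P{\left(s,k \right)} = 27 - 3 s$ ($P{\left(s,k \right)} = - 3 \left(-9 + s\right) = 27 - 3 s$)
$E{\left(n \right)} = 36 + 144 n$ ($E{\left(n \right)} = 36 + 9 \left(n + n \left(10 - -5\right)\right) = 36 + 9 \left(n + n \left(10 + 5\right)\right) = 36 + 9 \left(n + n 15\right) = 36 + 9 \left(n + 15 n\right) = 36 + 9 \cdot 16 n = 36 + 144 n$)
$\frac{P{\left(B{\left(27 + 24,-4 \right)},C{\left(-14 \right)} \right)}}{E{\left(g \right)}} = \frac{27 - 3 \left(27 + 24\right)}{36 + 144 \cdot \frac{2229}{130}} = \frac{27 - 153}{36 + \frac{160488}{65}} = \frac{27 - 153}{\frac{162828}{65}} = \left(-126\right) \frac{65}{162828} = - \frac{455}{9046}$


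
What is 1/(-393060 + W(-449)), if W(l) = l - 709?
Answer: -1/394218 ≈ -2.5367e-6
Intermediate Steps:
W(l) = -709 + l
1/(-393060 + W(-449)) = 1/(-393060 + (-709 - 449)) = 1/(-393060 - 1158) = 1/(-394218) = -1/394218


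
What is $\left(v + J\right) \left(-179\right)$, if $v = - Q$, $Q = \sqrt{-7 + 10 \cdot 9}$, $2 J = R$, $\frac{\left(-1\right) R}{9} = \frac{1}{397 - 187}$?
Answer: $\frac{537}{140} + 179 \sqrt{83} \approx 1634.6$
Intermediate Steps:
$R = - \frac{3}{70}$ ($R = - \frac{9}{397 - 187} = - \frac{9}{210} = \left(-9\right) \frac{1}{210} = - \frac{3}{70} \approx -0.042857$)
$J = - \frac{3}{140}$ ($J = \frac{1}{2} \left(- \frac{3}{70}\right) = - \frac{3}{140} \approx -0.021429$)
$Q = \sqrt{83}$ ($Q = \sqrt{-7 + 90} = \sqrt{83} \approx 9.1104$)
$v = - \sqrt{83} \approx -9.1104$
$\left(v + J\right) \left(-179\right) = \left(- \sqrt{83} - \frac{3}{140}\right) \left(-179\right) = \left(- \frac{3}{140} - \sqrt{83}\right) \left(-179\right) = \frac{537}{140} + 179 \sqrt{83}$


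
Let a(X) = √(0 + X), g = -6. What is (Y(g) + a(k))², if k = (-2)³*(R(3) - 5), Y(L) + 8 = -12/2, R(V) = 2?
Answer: 220 - 56*√6 ≈ 82.829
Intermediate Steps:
Y(L) = -14 (Y(L) = -8 - 12/2 = -8 - 12*½ = -8 - 6 = -14)
k = 24 (k = (-2)³*(2 - 5) = -8*(-3) = 24)
a(X) = √X
(Y(g) + a(k))² = (-14 + √24)² = (-14 + 2*√6)²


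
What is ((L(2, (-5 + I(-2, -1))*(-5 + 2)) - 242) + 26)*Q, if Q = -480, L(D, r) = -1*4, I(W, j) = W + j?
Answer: 105600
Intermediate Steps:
L(D, r) = -4
((L(2, (-5 + I(-2, -1))*(-5 + 2)) - 242) + 26)*Q = ((-4 - 242) + 26)*(-480) = (-246 + 26)*(-480) = -220*(-480) = 105600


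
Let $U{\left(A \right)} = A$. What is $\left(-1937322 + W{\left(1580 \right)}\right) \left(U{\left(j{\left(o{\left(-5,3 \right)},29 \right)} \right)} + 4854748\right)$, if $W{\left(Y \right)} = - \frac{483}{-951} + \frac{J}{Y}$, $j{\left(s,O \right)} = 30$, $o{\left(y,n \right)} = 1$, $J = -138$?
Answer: $- \frac{1177680405087443627}{125215} \approx -9.4053 \cdot 10^{12}$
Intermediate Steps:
$W{\left(Y \right)} = \frac{161}{317} - \frac{138}{Y}$ ($W{\left(Y \right)} = - \frac{483}{-951} - \frac{138}{Y} = \left(-483\right) \left(- \frac{1}{951}\right) - \frac{138}{Y} = \frac{161}{317} - \frac{138}{Y}$)
$\left(-1937322 + W{\left(1580 \right)}\right) \left(U{\left(j{\left(o{\left(-5,3 \right)},29 \right)} \right)} + 4854748\right) = \left(-1937322 + \left(\frac{161}{317} - \frac{138}{1580}\right)\right) \left(30 + 4854748\right) = \left(-1937322 + \left(\frac{161}{317} - \frac{69}{790}\right)\right) 4854778 = \left(-1937322 + \frac{105317}{250430}\right) 4854778 = \left(- \frac{485163443143}{250430}\right) 4854778 = - \frac{1177680405087443627}{125215}$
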